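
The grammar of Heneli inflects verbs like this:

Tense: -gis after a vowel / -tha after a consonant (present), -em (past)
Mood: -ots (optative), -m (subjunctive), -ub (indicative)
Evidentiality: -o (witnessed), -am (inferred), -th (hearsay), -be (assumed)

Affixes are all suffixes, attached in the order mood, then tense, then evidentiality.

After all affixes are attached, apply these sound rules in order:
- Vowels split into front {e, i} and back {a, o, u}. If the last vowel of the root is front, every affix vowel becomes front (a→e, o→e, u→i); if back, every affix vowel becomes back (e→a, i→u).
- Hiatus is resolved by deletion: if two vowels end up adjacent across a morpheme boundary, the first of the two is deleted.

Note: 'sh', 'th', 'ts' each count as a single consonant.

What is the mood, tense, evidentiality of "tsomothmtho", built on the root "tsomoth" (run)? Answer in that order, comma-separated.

Segment: tsomoth-m-tha-o.
mood: -m → subjunctive.
tense: -gis/tha → present.
evidentiality: -o → witnessed.

subjunctive, present, witnessed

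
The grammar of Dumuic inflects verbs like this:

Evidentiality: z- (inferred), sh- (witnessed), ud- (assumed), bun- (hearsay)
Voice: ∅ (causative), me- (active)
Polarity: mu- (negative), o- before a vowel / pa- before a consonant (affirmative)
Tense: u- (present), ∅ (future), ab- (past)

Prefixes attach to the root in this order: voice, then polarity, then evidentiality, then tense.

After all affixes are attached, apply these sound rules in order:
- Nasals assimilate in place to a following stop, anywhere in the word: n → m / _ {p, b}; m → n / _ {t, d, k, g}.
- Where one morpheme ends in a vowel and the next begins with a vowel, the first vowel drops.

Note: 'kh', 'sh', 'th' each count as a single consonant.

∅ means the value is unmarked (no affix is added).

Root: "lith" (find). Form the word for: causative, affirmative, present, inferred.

uzpalith

voice = causative: zero marking, form stays lith.
Attach polarity affirmative pa- (before consonant 'l') → palith.
Attach evidentiality inferred z- → zpalith.
Attach tense present u- → uzpalith.
Nasal assimilation: no change.
Vowel deletion: no change.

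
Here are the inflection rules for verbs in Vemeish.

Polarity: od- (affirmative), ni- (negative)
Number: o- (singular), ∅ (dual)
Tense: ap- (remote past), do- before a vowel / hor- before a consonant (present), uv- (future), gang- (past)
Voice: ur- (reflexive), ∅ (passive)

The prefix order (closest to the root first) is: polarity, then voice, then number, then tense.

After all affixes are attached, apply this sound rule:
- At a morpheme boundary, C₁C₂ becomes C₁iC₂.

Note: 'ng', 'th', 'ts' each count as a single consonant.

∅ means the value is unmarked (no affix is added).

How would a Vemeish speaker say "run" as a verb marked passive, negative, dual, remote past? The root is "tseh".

Attach polarity negative ni- → nitseh.
voice = passive: zero marking, form stays nitseh.
number = dual: zero marking, form stays nitseh.
Attach tense remote past ap- → apnitseh.
Apply epenthesis: apnitseh → apinitseh.

apinitseh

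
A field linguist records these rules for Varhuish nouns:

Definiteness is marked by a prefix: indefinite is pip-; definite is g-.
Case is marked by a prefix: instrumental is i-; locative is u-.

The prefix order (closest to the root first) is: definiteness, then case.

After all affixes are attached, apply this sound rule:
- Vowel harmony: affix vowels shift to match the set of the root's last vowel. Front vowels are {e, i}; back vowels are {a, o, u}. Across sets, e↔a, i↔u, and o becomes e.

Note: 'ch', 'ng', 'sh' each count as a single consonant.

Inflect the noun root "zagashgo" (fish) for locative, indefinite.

Attach definiteness indefinite pip- → pipzagashgo.
Attach case locative u- → upipzagashgo.
Apply vowel harmony: upipzagashgo → upupzagashgo.

upupzagashgo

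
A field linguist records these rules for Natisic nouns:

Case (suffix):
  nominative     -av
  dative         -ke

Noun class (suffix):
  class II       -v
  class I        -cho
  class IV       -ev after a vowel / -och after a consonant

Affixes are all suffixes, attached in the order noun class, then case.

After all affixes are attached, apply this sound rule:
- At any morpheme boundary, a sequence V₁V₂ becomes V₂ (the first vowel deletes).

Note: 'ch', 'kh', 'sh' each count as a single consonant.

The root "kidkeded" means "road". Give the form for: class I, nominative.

Attach noun class class I -cho → kidkededcho.
Attach case nominative -av → kidkededchoav.
Apply vowel deletion: kidkededchoav → kidkededchav.

kidkededchav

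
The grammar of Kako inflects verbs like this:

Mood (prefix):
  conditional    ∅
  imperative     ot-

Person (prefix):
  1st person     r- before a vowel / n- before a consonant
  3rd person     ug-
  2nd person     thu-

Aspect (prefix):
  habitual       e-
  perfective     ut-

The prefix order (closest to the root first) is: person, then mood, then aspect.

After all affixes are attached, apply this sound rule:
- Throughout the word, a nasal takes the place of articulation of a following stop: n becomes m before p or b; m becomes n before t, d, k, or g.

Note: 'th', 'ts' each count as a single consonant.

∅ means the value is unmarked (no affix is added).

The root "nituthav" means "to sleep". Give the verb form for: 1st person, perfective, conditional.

utnnituthav

Attach person 1st person n- (before consonant 'n') → nnituthav.
mood = conditional: zero marking, form stays nnituthav.
Attach aspect perfective ut- → utnnituthav.
Nasal assimilation: no change.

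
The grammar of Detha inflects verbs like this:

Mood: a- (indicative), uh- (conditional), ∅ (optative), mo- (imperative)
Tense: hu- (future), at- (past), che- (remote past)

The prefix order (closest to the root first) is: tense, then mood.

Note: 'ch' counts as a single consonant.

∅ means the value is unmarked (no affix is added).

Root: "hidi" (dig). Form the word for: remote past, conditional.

uhchehidi

Attach tense remote past che- → chehidi.
Attach mood conditional uh- → uhchehidi.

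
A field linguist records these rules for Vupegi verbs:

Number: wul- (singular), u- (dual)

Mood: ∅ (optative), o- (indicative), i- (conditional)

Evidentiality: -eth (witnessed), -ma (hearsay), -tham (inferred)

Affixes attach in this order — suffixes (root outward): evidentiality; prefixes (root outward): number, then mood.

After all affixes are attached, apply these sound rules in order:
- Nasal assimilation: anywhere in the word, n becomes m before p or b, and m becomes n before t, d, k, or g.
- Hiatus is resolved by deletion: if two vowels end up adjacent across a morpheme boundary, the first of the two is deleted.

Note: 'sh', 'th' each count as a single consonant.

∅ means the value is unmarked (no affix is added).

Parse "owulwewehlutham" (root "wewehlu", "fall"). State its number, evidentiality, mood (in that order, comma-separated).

singular, inferred, indicative

Segment: o-wul-wewehlu-tham.
number: wul- → singular.
evidentiality: -tham → inferred.
mood: o- → indicative.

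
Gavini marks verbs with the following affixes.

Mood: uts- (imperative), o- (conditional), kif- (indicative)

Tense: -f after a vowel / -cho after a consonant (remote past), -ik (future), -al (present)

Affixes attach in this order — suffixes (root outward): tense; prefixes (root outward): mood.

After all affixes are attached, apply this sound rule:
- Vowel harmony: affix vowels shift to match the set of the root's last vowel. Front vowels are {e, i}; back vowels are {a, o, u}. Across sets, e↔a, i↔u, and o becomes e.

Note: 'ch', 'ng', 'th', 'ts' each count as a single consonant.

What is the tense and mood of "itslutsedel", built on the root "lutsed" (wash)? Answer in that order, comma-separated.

Segment: uts-lutsed-al.
tense: -al → present.
mood: uts- → imperative.

present, imperative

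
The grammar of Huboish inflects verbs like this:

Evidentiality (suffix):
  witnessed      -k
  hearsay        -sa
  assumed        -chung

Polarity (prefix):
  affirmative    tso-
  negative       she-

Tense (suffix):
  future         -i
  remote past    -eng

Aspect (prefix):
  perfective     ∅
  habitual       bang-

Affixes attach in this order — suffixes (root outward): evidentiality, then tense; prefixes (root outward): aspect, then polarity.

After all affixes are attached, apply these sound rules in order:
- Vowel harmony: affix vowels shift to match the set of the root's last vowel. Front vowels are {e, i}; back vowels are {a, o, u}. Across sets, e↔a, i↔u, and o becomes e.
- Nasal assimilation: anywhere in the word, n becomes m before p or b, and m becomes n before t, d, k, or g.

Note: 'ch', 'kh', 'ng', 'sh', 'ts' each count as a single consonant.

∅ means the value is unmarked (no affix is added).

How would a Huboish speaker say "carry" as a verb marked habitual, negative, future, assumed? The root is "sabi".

shebengsabichingi

Attach evidentiality assumed -chung → sabichung.
Attach aspect habitual bang- → bangsabichung.
Attach polarity negative she- → shebangsabichung.
Attach tense future -i → shebangsabichungi.
Apply vowel harmony: shebangsabichungi → shebengsabichingi.
Nasal assimilation: no change.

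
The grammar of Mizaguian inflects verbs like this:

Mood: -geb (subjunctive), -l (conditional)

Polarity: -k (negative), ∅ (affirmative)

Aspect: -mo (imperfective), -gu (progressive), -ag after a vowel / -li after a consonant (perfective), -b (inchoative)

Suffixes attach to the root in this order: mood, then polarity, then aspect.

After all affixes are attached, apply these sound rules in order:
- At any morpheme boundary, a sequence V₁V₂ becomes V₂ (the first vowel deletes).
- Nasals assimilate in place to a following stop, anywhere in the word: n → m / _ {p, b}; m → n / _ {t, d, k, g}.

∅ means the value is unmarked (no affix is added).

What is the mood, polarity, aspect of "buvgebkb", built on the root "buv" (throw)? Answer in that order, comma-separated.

subjunctive, negative, inchoative

Segment: buv-geb-k-b.
mood: -geb → subjunctive.
polarity: -k → negative.
aspect: -b → inchoative.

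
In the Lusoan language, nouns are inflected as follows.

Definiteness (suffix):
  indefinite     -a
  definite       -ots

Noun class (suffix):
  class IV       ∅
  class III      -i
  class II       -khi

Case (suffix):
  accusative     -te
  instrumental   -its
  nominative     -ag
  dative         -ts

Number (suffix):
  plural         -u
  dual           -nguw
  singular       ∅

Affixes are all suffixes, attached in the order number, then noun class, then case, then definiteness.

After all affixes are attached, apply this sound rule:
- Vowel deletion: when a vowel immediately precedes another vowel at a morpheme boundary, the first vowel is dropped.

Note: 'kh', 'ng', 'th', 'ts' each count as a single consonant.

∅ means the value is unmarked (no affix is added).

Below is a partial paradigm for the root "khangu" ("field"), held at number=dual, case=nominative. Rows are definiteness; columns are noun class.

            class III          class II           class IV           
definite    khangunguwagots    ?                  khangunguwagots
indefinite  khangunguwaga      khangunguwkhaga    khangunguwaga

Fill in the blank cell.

Attach number dual -nguw → khangunguw.
Attach noun class class II -khi → khangunguwkhi.
Attach case nominative -ag → khangunguwkhiag.
Attach definiteness definite -ots → khangunguwkhiagots.
Apply vowel deletion: khangunguwkhiagots → khangunguwkhagots.

khangunguwkhagots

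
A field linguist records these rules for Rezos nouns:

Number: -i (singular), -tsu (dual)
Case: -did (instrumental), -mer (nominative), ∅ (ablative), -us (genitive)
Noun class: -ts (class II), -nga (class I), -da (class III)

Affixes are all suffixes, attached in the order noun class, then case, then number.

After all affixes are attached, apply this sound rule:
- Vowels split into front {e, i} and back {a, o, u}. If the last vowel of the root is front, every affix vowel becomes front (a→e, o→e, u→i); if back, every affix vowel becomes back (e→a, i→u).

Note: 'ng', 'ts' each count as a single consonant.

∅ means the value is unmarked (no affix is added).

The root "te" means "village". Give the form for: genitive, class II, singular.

tetsisi

Attach noun class class II -ts → tets.
Attach case genitive -us → tetsus.
Attach number singular -i → tetsusi.
Apply vowel harmony: tetsusi → tetsisi.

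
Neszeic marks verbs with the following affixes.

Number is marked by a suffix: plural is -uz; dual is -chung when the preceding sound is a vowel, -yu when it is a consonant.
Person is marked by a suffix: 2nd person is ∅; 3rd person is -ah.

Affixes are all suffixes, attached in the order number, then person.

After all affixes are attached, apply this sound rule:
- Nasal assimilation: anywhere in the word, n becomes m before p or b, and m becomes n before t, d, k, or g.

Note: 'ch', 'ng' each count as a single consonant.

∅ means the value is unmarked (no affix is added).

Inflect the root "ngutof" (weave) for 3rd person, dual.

Attach number dual -yu (after consonant 'f') → ngutofyu.
Attach person 3rd person -ah → ngutofyuah.
Nasal assimilation: no change.

ngutofyuah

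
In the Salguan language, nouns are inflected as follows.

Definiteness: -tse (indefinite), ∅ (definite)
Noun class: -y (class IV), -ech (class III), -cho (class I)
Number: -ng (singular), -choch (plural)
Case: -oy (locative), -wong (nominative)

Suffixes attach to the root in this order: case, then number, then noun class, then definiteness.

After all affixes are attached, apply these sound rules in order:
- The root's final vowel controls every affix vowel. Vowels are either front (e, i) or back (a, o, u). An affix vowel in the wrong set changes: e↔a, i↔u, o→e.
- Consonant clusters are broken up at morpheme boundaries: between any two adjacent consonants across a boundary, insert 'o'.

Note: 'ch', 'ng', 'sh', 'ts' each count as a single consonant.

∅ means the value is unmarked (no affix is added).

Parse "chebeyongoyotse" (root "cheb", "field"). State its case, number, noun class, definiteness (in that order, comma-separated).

locative, singular, class IV, indefinite

Segment: cheb-oy-ng-y-tse.
case: -oy → locative.
number: -ng → singular.
noun class: -y → class IV.
definiteness: -tse → indefinite.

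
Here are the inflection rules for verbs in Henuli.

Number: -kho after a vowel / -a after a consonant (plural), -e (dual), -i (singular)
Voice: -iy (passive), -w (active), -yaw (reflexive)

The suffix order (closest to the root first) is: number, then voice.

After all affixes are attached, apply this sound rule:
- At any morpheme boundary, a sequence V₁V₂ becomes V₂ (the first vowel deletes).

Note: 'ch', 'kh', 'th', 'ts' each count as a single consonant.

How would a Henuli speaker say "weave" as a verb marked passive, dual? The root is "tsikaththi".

tsikaththiy

Attach number dual -e → tsikaththie.
Attach voice passive -iy → tsikaththieiy.
Apply vowel deletion: tsikaththieiy → tsikaththiy.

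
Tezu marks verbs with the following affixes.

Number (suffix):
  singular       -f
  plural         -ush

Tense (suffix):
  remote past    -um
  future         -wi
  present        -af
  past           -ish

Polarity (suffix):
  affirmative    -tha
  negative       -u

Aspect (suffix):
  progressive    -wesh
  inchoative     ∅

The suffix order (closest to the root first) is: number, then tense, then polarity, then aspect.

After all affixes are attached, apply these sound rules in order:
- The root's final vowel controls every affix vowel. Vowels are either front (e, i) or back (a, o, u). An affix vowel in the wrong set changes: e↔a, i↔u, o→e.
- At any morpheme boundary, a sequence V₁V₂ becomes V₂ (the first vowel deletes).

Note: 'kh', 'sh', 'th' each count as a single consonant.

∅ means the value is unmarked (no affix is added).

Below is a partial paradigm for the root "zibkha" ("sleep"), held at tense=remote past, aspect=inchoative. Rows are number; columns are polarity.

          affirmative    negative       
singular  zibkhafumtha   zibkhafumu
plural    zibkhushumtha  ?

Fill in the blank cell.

Attach number plural -ush → zibkhaush.
Attach tense remote past -um → zibkhaushum.
Attach polarity negative -u → zibkhaushumu.
aspect = inchoative: zero marking, form stays zibkhaushumu.
Vowel harmony: no change.
Apply vowel deletion: zibkhaushumu → zibkhushumu.

zibkhushumu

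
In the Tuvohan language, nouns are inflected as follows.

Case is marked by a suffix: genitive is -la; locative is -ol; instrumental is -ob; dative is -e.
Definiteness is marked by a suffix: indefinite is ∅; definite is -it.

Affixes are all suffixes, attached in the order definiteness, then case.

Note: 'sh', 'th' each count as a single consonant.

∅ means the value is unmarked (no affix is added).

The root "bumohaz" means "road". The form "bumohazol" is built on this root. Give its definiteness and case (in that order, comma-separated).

indefinite, locative

Segment: bumohaz-ol.
definiteness: ∅ → indefinite.
case: -ol → locative.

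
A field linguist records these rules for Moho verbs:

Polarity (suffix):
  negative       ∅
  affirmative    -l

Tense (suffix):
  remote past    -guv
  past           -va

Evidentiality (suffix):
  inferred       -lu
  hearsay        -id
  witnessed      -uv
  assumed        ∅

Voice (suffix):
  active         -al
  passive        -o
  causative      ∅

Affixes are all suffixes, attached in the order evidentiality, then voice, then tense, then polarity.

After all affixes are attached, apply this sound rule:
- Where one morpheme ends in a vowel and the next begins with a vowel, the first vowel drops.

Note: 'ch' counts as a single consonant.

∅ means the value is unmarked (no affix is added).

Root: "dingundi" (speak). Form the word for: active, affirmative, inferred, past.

Attach evidentiality inferred -lu → dingundilu.
Attach voice active -al → dingundilual.
Attach tense past -va → dingundilualva.
Attach polarity affirmative -l → dingundilualval.
Apply vowel deletion: dingundilualval → dingundilalval.

dingundilalval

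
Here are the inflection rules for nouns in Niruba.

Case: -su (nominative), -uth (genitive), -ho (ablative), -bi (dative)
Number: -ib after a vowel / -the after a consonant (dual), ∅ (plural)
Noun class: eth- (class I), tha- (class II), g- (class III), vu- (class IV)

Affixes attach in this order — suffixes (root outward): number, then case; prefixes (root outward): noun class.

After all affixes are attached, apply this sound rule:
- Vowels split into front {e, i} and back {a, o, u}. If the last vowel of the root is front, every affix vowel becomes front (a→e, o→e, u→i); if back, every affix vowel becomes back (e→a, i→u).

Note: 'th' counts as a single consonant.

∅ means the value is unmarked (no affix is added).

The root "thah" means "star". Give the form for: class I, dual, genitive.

Attach number dual -the (after consonant 'h') → thahthe.
Attach noun class class I eth- → eththahthe.
Attach case genitive -uth → eththahtheuth.
Apply vowel harmony: eththahtheuth → aththahthauth.

aththahthauth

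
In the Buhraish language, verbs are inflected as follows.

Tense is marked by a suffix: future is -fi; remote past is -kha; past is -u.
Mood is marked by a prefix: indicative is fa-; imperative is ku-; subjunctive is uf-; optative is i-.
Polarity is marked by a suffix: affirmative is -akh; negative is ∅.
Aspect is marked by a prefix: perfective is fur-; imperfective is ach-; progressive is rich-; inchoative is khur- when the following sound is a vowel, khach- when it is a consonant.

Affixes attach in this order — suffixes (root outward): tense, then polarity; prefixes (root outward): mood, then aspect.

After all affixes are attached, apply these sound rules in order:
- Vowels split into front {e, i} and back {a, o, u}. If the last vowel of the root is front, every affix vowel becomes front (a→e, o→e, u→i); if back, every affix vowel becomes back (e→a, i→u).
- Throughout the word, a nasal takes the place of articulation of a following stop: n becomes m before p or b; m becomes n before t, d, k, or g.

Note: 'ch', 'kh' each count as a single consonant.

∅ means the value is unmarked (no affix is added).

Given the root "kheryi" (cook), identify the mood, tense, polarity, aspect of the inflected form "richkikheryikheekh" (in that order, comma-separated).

imperative, remote past, affirmative, progressive

Segment: rich-ku-kheryi-kha-akh.
mood: ku- → imperative.
tense: -kha → remote past.
polarity: -akh → affirmative.
aspect: rich- → progressive.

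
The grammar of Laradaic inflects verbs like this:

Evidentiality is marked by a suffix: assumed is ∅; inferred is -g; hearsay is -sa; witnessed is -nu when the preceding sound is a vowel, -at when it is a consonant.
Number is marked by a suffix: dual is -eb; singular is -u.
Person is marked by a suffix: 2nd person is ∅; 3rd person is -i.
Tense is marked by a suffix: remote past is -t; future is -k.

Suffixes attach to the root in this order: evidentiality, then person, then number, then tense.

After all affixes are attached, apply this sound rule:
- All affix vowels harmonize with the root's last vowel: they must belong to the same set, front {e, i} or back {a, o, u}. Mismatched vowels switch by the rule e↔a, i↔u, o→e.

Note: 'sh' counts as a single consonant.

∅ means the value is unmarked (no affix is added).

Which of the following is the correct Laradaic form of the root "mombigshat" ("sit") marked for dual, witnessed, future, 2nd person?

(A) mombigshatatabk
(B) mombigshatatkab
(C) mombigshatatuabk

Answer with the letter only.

Attach evidentiality witnessed -at (after consonant 't') → mombigshatat.
person = 2nd person: zero marking, form stays mombigshatat.
Attach number dual -eb → mombigshatateb.
Attach tense future -k → mombigshatatebk.
Apply vowel harmony: mombigshatatebk → mombigshatatabk.
So the correct form is mombigshatatabk, option (A).
(C) mombigshatatuabk is wrong: it uses 3rd person instead of 2nd person for person.
(B) mombigshatatkab is wrong: it has the affixes in the wrong order.

A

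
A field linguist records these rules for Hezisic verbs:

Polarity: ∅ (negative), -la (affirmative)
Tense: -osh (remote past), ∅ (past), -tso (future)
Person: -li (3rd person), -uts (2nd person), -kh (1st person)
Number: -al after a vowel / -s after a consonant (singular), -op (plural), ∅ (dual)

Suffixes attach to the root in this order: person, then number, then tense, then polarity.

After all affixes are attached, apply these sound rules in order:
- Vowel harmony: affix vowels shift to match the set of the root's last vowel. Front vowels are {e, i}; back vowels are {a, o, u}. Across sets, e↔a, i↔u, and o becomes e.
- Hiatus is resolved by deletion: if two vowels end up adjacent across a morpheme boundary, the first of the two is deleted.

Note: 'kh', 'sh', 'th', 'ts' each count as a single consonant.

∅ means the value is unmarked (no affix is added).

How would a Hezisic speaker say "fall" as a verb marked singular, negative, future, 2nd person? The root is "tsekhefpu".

Attach person 2nd person -uts → tsekhefpuuts.
Attach number singular -s (after consonant 'ts') → tsekhefpuutss.
Attach tense future -tso → tsekhefpuutsstso.
polarity = negative: zero marking, form stays tsekhefpuutsstso.
Vowel harmony: no change.
Apply vowel deletion: tsekhefpuutsstso → tsekhefputsstso.

tsekhefputsstso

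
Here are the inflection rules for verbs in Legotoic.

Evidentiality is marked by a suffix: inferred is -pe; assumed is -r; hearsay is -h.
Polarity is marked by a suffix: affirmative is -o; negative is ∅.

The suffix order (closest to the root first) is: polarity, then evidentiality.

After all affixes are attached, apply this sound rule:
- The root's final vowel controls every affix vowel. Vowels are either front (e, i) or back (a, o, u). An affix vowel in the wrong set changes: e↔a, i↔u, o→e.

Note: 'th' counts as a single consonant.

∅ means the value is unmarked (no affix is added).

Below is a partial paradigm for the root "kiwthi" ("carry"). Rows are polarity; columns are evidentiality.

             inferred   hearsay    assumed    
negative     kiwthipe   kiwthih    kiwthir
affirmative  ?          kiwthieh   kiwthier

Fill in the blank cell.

kiwthiepe

Attach polarity affirmative -o → kiwthio.
Attach evidentiality inferred -pe → kiwthiope.
Apply vowel harmony: kiwthiope → kiwthiepe.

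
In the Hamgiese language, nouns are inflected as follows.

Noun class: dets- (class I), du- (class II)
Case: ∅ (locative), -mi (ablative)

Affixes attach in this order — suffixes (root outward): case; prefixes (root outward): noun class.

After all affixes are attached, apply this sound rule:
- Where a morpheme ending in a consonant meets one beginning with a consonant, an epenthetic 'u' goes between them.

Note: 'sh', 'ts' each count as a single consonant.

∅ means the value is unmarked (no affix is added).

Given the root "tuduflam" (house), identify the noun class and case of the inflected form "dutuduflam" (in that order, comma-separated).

Segment: du-tuduflam.
noun class: du- → class II.
case: ∅ → locative.

class II, locative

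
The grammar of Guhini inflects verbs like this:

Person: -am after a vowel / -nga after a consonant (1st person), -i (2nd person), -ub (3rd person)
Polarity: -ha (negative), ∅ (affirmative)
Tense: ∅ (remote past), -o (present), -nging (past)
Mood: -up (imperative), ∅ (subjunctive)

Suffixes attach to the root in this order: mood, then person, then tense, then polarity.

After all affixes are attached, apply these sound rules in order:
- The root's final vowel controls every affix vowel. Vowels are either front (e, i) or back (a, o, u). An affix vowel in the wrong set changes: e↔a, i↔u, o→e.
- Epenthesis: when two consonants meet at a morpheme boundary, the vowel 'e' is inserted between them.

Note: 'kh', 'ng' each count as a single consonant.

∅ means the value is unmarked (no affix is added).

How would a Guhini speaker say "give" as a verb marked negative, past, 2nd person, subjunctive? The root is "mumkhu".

mood = subjunctive: zero marking, form stays mumkhu.
Attach person 2nd person -i → mumkhui.
Attach tense past -nging → mumkhuinging.
Attach polarity negative -ha → mumkhuingingha.
Apply vowel harmony: mumkhuingingha → mumkhuungungha.
Apply epenthesis: mumkhuungungha → mumkhuungungeha.

mumkhuungungeha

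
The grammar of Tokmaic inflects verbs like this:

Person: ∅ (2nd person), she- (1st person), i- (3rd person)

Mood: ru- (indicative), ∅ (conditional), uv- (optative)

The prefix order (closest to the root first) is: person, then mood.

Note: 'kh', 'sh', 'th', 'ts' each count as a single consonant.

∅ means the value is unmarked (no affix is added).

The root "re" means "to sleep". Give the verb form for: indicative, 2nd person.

person = 2nd person: zero marking, form stays re.
Attach mood indicative ru- → rure.

rure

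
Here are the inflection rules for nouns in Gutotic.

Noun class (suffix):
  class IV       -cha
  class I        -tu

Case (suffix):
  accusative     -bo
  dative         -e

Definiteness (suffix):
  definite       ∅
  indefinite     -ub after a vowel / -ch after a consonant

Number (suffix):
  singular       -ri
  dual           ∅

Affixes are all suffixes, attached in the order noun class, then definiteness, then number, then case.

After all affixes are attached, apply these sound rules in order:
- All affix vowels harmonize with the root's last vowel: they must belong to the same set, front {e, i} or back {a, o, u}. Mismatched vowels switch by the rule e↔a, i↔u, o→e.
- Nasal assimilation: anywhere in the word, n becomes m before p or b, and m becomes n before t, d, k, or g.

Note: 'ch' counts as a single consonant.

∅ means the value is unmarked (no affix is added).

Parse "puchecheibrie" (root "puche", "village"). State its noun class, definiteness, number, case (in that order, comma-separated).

Segment: puche-cha-ub-ri-e.
noun class: -cha → class IV.
definiteness: -ub/ch → indefinite.
number: -ri → singular.
case: -e → dative.

class IV, indefinite, singular, dative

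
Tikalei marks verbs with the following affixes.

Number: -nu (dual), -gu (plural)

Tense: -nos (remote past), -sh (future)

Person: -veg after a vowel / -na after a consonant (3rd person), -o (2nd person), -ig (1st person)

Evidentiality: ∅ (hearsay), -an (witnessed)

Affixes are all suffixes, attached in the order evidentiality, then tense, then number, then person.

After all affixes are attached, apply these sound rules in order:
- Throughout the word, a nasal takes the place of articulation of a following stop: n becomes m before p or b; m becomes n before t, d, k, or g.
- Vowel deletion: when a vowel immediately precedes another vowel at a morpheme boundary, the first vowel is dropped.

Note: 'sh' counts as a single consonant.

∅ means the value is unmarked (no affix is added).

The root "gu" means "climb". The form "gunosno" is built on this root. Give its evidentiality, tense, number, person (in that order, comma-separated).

Segment: gu-nos-nu-o.
evidentiality: ∅ → hearsay.
tense: -nos → remote past.
number: -nu → dual.
person: -o → 2nd person.

hearsay, remote past, dual, 2nd person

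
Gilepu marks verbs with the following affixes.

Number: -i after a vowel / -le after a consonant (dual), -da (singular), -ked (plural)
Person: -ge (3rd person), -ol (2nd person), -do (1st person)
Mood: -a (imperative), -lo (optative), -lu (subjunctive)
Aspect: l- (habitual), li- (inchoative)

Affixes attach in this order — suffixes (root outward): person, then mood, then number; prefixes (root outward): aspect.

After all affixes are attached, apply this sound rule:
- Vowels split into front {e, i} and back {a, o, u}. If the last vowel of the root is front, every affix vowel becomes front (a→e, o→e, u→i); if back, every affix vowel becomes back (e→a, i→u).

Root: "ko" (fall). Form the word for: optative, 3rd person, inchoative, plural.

Attach person 3rd person -ge → koge.
Attach mood optative -lo → kogelo.
Attach number plural -ked → kogeloked.
Attach aspect inchoative li- → likogeloked.
Apply vowel harmony: likogeloked → lukogalokad.

lukogalokad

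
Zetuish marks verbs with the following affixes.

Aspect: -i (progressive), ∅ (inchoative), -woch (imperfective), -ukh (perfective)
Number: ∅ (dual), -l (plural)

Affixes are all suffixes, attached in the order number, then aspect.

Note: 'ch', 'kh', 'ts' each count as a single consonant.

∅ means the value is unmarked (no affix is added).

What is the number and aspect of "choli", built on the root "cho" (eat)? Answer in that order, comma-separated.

Segment: cho-l-i.
number: -l → plural.
aspect: -i → progressive.

plural, progressive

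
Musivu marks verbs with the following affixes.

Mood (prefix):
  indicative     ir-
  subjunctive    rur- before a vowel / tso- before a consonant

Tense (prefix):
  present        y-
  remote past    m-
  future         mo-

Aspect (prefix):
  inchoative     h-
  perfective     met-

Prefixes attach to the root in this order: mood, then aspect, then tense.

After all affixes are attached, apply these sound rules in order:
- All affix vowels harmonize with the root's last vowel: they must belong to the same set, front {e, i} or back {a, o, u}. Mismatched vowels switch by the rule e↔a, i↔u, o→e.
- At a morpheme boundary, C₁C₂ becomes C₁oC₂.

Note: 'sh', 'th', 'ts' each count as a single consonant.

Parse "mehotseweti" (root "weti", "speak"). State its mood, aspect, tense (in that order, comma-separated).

Segment: mo-h-tso-weti.
mood: rur/tso- → subjunctive.
aspect: h- → inchoative.
tense: mo- → future.

subjunctive, inchoative, future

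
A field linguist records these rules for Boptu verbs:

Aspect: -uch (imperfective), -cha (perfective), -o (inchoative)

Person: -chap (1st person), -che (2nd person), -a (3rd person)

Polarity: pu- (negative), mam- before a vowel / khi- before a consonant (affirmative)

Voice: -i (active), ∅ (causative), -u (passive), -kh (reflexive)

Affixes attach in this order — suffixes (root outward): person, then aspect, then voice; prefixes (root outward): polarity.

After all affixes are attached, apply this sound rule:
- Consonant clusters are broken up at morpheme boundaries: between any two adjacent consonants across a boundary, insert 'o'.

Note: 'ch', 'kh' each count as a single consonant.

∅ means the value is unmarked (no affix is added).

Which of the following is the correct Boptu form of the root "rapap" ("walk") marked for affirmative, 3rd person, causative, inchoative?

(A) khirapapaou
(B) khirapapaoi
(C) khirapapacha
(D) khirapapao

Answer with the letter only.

D

Attach person 3rd person -a → rapapa.
Attach aspect inchoative -o → rapapao.
Attach polarity affirmative khi- (before consonant 'r') → khirapapao.
voice = causative: zero marking, form stays khirapapao.
Epenthesis: no change.
So the correct form is khirapapao, option (D).
(C) khirapapacha is wrong: it uses perfective instead of inchoative for aspect.
(B) khirapapaoi is wrong: it uses active instead of causative for voice.
(A) khirapapaou is wrong: it uses passive instead of causative for voice.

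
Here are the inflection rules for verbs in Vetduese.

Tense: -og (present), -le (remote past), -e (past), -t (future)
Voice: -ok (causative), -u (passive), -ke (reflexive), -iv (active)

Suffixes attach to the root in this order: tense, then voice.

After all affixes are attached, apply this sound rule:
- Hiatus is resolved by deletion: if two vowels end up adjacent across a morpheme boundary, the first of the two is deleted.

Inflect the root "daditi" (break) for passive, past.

daditu

Attach tense past -e → daditie.
Attach voice passive -u → daditieu.
Apply vowel deletion: daditieu → daditu.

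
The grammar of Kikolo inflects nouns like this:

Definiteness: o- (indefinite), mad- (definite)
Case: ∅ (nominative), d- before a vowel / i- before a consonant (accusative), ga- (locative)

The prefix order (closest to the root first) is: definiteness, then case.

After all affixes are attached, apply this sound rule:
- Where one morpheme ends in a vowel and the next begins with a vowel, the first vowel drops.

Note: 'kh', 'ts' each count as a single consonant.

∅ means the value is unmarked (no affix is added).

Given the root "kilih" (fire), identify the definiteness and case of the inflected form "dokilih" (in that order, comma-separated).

Segment: d-o-kilih.
definiteness: o- → indefinite.
case: d/i- → accusative.

indefinite, accusative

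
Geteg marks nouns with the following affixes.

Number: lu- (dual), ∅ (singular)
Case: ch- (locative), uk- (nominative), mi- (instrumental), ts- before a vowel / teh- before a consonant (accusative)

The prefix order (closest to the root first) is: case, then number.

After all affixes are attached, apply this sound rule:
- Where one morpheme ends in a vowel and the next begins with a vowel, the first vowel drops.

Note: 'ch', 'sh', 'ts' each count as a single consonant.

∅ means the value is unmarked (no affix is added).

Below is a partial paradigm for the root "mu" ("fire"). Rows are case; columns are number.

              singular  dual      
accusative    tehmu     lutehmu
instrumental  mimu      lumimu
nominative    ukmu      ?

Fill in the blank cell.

Attach case nominative uk- → ukmu.
Attach number dual lu- → luukmu.
Apply vowel deletion: luukmu → lukmu.

lukmu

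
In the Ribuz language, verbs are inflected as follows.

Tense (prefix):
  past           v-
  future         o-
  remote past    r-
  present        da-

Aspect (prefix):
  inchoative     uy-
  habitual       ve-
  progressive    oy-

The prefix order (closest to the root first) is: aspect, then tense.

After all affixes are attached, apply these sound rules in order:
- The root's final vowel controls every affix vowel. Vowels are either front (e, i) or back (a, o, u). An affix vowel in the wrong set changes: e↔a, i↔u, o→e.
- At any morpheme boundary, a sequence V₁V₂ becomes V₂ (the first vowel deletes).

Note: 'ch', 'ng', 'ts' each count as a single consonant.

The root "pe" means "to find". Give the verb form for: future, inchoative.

Attach aspect inchoative uy- → uype.
Attach tense future o- → ouype.
Apply vowel harmony: ouype → eiype.
Apply vowel deletion: eiype → iype.

iype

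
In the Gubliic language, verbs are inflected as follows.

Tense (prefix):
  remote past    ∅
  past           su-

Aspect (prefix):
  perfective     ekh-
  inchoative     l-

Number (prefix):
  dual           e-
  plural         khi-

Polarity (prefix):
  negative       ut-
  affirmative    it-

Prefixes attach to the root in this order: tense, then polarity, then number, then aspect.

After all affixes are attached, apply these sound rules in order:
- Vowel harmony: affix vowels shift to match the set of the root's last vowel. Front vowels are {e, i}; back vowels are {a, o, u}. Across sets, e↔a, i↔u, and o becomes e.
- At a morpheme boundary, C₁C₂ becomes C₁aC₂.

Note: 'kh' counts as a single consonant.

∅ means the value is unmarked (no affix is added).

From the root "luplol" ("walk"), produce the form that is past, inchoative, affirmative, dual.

Attach tense past su- → suluplol.
Attach polarity affirmative it- → itsuluplol.
Attach number dual e- → eitsuluplol.
Attach aspect inchoative l- → leitsuluplol.
Apply vowel harmony: leitsuluplol → lautsuluplol.
Apply epenthesis: lautsuluplol → lautasuluplol.

lautasuluplol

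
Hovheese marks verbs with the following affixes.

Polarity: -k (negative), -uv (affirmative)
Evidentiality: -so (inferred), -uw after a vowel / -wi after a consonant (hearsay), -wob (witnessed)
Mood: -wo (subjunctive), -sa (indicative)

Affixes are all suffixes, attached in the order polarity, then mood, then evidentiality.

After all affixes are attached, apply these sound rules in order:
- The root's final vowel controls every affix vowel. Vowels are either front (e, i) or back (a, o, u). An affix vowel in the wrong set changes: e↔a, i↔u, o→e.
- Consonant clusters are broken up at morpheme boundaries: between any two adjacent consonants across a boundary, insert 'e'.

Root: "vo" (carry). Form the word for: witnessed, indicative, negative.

Attach polarity negative -k → vok.
Attach mood indicative -sa → voksa.
Attach evidentiality witnessed -wob → voksawob.
Vowel harmony: no change.
Apply epenthesis: voksawob → vokesawob.

vokesawob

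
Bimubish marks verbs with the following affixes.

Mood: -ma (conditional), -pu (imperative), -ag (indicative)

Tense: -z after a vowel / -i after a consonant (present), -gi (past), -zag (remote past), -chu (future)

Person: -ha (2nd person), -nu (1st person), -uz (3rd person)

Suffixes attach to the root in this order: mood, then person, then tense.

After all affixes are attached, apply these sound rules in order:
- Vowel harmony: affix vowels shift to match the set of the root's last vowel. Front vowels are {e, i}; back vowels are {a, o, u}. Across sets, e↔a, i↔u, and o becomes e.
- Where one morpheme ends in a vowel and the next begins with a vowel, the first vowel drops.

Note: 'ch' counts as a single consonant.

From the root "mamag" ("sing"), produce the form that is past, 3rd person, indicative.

mamagaguzgu

Attach mood indicative -ag → mamagag.
Attach person 3rd person -uz → mamagaguz.
Attach tense past -gi → mamagaguzgi.
Apply vowel harmony: mamagaguzgi → mamagaguzgu.
Vowel deletion: no change.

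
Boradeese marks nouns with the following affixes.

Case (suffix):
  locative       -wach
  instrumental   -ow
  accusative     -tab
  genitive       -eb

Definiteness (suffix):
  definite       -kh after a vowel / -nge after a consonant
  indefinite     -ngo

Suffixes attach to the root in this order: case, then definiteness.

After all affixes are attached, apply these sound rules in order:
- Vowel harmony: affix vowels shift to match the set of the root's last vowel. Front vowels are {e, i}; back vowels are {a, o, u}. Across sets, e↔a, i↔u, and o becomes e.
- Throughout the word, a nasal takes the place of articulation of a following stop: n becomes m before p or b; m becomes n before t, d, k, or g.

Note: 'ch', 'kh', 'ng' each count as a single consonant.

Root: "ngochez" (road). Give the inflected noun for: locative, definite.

Attach case locative -wach → ngochezwach.
Attach definiteness definite -nge (after consonant 'ch') → ngochezwachnge.
Apply vowel harmony: ngochezwachnge → ngochezwechnge.
Nasal assimilation: no change.

ngochezwechnge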